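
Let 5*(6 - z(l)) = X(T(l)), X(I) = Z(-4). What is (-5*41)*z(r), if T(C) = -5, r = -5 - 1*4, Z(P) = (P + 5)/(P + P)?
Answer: -9881/8 ≈ -1235.1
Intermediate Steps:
Z(P) = (5 + P)/(2*P) (Z(P) = (5 + P)/((2*P)) = (5 + P)*(1/(2*P)) = (5 + P)/(2*P))
r = -9 (r = -5 - 4 = -9)
X(I) = -1/8 (X(I) = (1/2)*(5 - 4)/(-4) = (1/2)*(-1/4)*1 = -1/8)
z(l) = 241/40 (z(l) = 6 - 1/5*(-1/8) = 6 + 1/40 = 241/40)
(-5*41)*z(r) = -5*41*(241/40) = -205*241/40 = -9881/8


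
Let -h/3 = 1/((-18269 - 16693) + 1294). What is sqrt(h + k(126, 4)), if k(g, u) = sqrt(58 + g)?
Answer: sqrt(25251 + 566767112*sqrt(46))/16834 ≈ 3.6830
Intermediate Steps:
h = 3/33668 (h = -3/((-18269 - 16693) + 1294) = -3/(-34962 + 1294) = -3/(-33668) = -3*(-1/33668) = 3/33668 ≈ 8.9105e-5)
sqrt(h + k(126, 4)) = sqrt(3/33668 + sqrt(58 + 126)) = sqrt(3/33668 + sqrt(184)) = sqrt(3/33668 + 2*sqrt(46))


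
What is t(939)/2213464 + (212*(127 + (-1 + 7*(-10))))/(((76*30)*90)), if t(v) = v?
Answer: 1654432963/28387675800 ≈ 0.058280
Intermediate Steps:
t(939)/2213464 + (212*(127 + (-1 + 7*(-10))))/(((76*30)*90)) = 939/2213464 + (212*(127 + (-1 + 7*(-10))))/(((76*30)*90)) = 939*(1/2213464) + (212*(127 + (-1 - 70)))/((2280*90)) = 939/2213464 + (212*(127 - 71))/205200 = 939/2213464 + (212*56)*(1/205200) = 939/2213464 + 11872*(1/205200) = 939/2213464 + 742/12825 = 1654432963/28387675800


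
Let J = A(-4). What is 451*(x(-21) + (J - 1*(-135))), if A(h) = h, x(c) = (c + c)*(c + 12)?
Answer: 229559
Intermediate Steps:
x(c) = 2*c*(12 + c) (x(c) = (2*c)*(12 + c) = 2*c*(12 + c))
J = -4
451*(x(-21) + (J - 1*(-135))) = 451*(2*(-21)*(12 - 21) + (-4 - 1*(-135))) = 451*(2*(-21)*(-9) + (-4 + 135)) = 451*(378 + 131) = 451*509 = 229559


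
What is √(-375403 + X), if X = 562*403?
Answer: I*√148917 ≈ 385.9*I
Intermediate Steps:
X = 226486
√(-375403 + X) = √(-375403 + 226486) = √(-148917) = I*√148917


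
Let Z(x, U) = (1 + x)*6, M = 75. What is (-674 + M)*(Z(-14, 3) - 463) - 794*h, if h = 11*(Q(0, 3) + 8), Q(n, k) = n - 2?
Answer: 271655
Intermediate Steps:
Q(n, k) = -2 + n
Z(x, U) = 6 + 6*x
h = 66 (h = 11*((-2 + 0) + 8) = 11*(-2 + 8) = 11*6 = 66)
(-674 + M)*(Z(-14, 3) - 463) - 794*h = (-674 + 75)*((6 + 6*(-14)) - 463) - 794*66 = -599*((6 - 84) - 463) - 52404 = -599*(-78 - 463) - 52404 = -599*(-541) - 52404 = 324059 - 52404 = 271655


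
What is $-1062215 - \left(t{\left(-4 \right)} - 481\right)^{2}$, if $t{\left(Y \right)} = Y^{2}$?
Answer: $-1278440$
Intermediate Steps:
$-1062215 - \left(t{\left(-4 \right)} - 481\right)^{2} = -1062215 - \left(\left(-4\right)^{2} - 481\right)^{2} = -1062215 - \left(16 - 481\right)^{2} = -1062215 - \left(-465\right)^{2} = -1062215 - 216225 = -1278440$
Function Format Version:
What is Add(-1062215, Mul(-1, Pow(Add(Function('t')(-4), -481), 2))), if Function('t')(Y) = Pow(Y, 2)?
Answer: -1278440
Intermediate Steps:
Add(-1062215, Mul(-1, Pow(Add(Function('t')(-4), -481), 2))) = Add(-1062215, Mul(-1, Pow(Add(Pow(-4, 2), -481), 2))) = Add(-1062215, Mul(-1, Pow(Add(16, -481), 2))) = Add(-1062215, Mul(-1, Pow(-465, 2))) = Add(-1062215, Mul(-1, 216225)) = Add(-1062215, -216225) = -1278440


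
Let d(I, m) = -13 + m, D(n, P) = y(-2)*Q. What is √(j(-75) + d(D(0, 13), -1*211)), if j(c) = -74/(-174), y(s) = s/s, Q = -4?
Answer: I*√1692237/87 ≈ 14.952*I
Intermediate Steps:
y(s) = 1
D(n, P) = -4 (D(n, P) = 1*(-4) = -4)
j(c) = 37/87 (j(c) = -74*(-1/174) = 37/87)
√(j(-75) + d(D(0, 13), -1*211)) = √(37/87 + (-13 - 1*211)) = √(37/87 + (-13 - 211)) = √(37/87 - 224) = √(-19451/87) = I*√1692237/87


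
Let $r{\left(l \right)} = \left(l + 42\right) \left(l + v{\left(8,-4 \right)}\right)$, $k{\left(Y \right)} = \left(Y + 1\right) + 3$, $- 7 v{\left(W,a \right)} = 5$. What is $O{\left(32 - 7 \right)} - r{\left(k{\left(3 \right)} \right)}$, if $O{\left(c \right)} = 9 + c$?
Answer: $-274$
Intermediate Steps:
$v{\left(W,a \right)} = - \frac{5}{7}$ ($v{\left(W,a \right)} = \left(- \frac{1}{7}\right) 5 = - \frac{5}{7}$)
$k{\left(Y \right)} = 4 + Y$ ($k{\left(Y \right)} = \left(1 + Y\right) + 3 = 4 + Y$)
$r{\left(l \right)} = \left(42 + l\right) \left(- \frac{5}{7} + l\right)$ ($r{\left(l \right)} = \left(l + 42\right) \left(l - \frac{5}{7}\right) = \left(42 + l\right) \left(- \frac{5}{7} + l\right)$)
$O{\left(32 - 7 \right)} - r{\left(k{\left(3 \right)} \right)} = \left(9 + \left(32 - 7\right)\right) - \left(-30 + \left(4 + 3\right)^{2} + \frac{289 \left(4 + 3\right)}{7}\right) = \left(9 + 25\right) - \left(-30 + 7^{2} + \frac{289}{7} \cdot 7\right) = 34 - \left(-30 + 49 + 289\right) = 34 - 308 = -274$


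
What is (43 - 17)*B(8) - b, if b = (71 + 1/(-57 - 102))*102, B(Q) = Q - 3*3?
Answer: -385170/53 ≈ -7267.4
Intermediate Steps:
B(Q) = -9 + Q (B(Q) = Q - 9 = -9 + Q)
b = 383792/53 (b = (71 + 1/(-159))*102 = (71 - 1/159)*102 = (11288/159)*102 = 383792/53 ≈ 7241.4)
(43 - 17)*B(8) - b = (43 - 17)*(-9 + 8) - 1*383792/53 = 26*(-1) - 383792/53 = -26 - 383792/53 = -385170/53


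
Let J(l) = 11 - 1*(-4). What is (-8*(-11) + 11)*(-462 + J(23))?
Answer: -44253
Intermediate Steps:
J(l) = 15 (J(l) = 11 + 4 = 15)
(-8*(-11) + 11)*(-462 + J(23)) = (-8*(-11) + 11)*(-462 + 15) = (88 + 11)*(-447) = 99*(-447) = -44253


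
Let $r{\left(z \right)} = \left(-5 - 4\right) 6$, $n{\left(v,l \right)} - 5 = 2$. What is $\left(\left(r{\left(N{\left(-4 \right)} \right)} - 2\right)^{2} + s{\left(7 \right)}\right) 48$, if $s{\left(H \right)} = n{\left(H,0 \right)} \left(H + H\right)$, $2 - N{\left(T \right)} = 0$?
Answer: $155232$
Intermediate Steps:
$n{\left(v,l \right)} = 7$ ($n{\left(v,l \right)} = 5 + 2 = 7$)
$N{\left(T \right)} = 2$ ($N{\left(T \right)} = 2 - 0 = 2 + 0 = 2$)
$r{\left(z \right)} = -54$ ($r{\left(z \right)} = \left(-9\right) 6 = -54$)
$s{\left(H \right)} = 14 H$ ($s{\left(H \right)} = 7 \left(H + H\right) = 7 \cdot 2 H = 14 H$)
$\left(\left(r{\left(N{\left(-4 \right)} \right)} - 2\right)^{2} + s{\left(7 \right)}\right) 48 = \left(\left(-54 - 2\right)^{2} + 14 \cdot 7\right) 48 = \left(\left(-56\right)^{2} + 98\right) 48 = \left(3136 + 98\right) 48 = 3234 \cdot 48 = 155232$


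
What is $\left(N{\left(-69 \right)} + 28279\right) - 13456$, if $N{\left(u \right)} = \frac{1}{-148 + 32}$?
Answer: $\frac{1719467}{116} \approx 14823.0$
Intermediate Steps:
$N{\left(u \right)} = - \frac{1}{116}$ ($N{\left(u \right)} = \frac{1}{-116} = - \frac{1}{116}$)
$\left(N{\left(-69 \right)} + 28279\right) - 13456 = \left(- \frac{1}{116} + 28279\right) - 13456 = \frac{3280363}{116} - 13456 = \frac{1719467}{116}$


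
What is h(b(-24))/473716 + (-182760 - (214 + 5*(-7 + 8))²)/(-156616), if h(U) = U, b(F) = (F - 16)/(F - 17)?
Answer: 1120287915829/760462926824 ≈ 1.4732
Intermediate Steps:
b(F) = (-16 + F)/(-17 + F)
h(b(-24))/473716 + (-182760 - (214 + 5*(-7 + 8))²)/(-156616) = ((-16 - 24)/(-17 - 24))/473716 + (-182760 - (214 + 5*(-7 + 8))²)/(-156616) = (-40/(-41))*(1/473716) + (-182760 - (214 + 5*1)²)*(-1/156616) = -1/41*(-40)*(1/473716) + (-182760 - (214 + 5)²)*(-1/156616) = (40/41)*(1/473716) + (-182760 - 1*219²)*(-1/156616) = 10/4855589 + (-182760 - 1*47961)*(-1/156616) = 10/4855589 + (-182760 - 47961)*(-1/156616) = 10/4855589 - 230721*(-1/156616) = 10/4855589 + 230721/156616 = 1120287915829/760462926824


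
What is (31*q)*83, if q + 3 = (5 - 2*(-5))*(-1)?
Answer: -46314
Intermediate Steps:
q = -18 (q = -3 + (5 - 2*(-5))*(-1) = -3 + (5 + 10)*(-1) = -3 + 15*(-1) = -3 - 15 = -18)
(31*q)*83 = (31*(-18))*83 = -558*83 = -46314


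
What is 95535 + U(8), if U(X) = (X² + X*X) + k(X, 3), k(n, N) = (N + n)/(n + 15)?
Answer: 2200260/23 ≈ 95664.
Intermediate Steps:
k(n, N) = (N + n)/(15 + n)
U(X) = 2*X² + (3 + X)/(15 + X) (U(X) = (X² + X*X) + (3 + X)/(15 + X) = (X² + X²) + (3 + X)/(15 + X) = 2*X² + (3 + X)/(15 + X))
95535 + U(8) = 95535 + (3 + 8 + 2*8²*(15 + 8))/(15 + 8) = 95535 + (3 + 8 + 2*64*23)/23 = 95535 + (3 + 8 + 2944)/23 = 95535 + (1/23)*2955 = 95535 + 2955/23 = 2200260/23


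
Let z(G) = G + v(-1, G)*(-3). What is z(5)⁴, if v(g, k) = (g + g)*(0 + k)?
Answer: 1500625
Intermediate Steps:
v(g, k) = 2*g*k (v(g, k) = (2*g)*k = 2*g*k)
z(G) = 7*G (z(G) = G + (2*(-1)*G)*(-3) = G - 2*G*(-3) = G + 6*G = 7*G)
z(5)⁴ = (7*5)⁴ = 35⁴ = 1500625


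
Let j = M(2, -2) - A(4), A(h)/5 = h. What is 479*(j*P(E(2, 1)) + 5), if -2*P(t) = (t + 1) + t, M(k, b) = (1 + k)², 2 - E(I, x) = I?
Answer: 10059/2 ≈ 5029.5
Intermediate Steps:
E(I, x) = 2 - I
A(h) = 5*h
P(t) = -½ - t (P(t) = -((t + 1) + t)/2 = -((1 + t) + t)/2 = -(1 + 2*t)/2 = -½ - t)
j = -11 (j = (1 + 2)² - 5*4 = 3² - 1*20 = 9 - 20 = -11)
479*(j*P(E(2, 1)) + 5) = 479*(-11*(-½ - (2 - 1*2)) + 5) = 479*(-11*(-½ - (2 - 2)) + 5) = 479*(-11*(-½ - 1*0) + 5) = 479*(-11*(-½ + 0) + 5) = 479*(-11*(-½) + 5) = 479*(11/2 + 5) = 479*(21/2) = 10059/2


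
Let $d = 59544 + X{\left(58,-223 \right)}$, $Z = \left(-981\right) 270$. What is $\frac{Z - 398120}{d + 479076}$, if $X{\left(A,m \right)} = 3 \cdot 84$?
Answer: $- \frac{331495}{269436} \approx -1.2303$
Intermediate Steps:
$Z = -264870$
$X{\left(A,m \right)} = 252$
$d = 59796$ ($d = 59544 + 252 = 59796$)
$\frac{Z - 398120}{d + 479076} = \frac{-264870 - 398120}{59796 + 479076} = \frac{-264870 - 398120}{538872} = \left(-264870 - 398120\right) \frac{1}{538872} = \left(-662990\right) \frac{1}{538872} = - \frac{331495}{269436}$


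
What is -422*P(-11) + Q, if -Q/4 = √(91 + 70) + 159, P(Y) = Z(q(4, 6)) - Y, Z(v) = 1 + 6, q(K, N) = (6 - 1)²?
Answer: -8232 - 4*√161 ≈ -8282.8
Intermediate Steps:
q(K, N) = 25 (q(K, N) = 5² = 25)
Z(v) = 7
P(Y) = 7 - Y
Q = -636 - 4*√161 (Q = -4*(√(91 + 70) + 159) = -4*(√161 + 159) = -4*(159 + √161) = -636 - 4*√161 ≈ -686.75)
-422*P(-11) + Q = -422*(7 - 1*(-11)) + (-636 - 4*√161) = -422*(7 + 11) + (-636 - 4*√161) = -422*18 + (-636 - 4*√161) = -7596 + (-636 - 4*√161) = -8232 - 4*√161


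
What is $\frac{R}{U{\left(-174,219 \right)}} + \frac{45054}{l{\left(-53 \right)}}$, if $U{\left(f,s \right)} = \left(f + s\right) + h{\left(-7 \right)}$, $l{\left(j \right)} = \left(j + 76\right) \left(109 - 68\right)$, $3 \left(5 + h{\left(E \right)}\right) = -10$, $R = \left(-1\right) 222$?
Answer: $\frac{2163951}{51865} \approx 41.723$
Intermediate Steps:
$R = -222$
$h{\left(E \right)} = - \frac{25}{3}$ ($h{\left(E \right)} = -5 + \frac{1}{3} \left(-10\right) = -5 - \frac{10}{3} = - \frac{25}{3}$)
$l{\left(j \right)} = 3116 + 41 j$ ($l{\left(j \right)} = \left(76 + j\right) 41 = 3116 + 41 j$)
$U{\left(f,s \right)} = - \frac{25}{3} + f + s$ ($U{\left(f,s \right)} = \left(f + s\right) - \frac{25}{3} = - \frac{25}{3} + f + s$)
$\frac{R}{U{\left(-174,219 \right)}} + \frac{45054}{l{\left(-53 \right)}} = - \frac{222}{- \frac{25}{3} - 174 + 219} + \frac{45054}{3116 + 41 \left(-53\right)} = - \frac{222}{\frac{110}{3}} + \frac{45054}{3116 - 2173} = \left(-222\right) \frac{3}{110} + \frac{45054}{943} = - \frac{333}{55} + 45054 \cdot \frac{1}{943} = - \frac{333}{55} + \frac{45054}{943} = \frac{2163951}{51865}$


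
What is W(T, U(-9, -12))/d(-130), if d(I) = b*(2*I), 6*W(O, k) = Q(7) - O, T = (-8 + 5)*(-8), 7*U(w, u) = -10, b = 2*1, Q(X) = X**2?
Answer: -5/624 ≈ -0.0080128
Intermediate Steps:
b = 2
U(w, u) = -10/7 (U(w, u) = (1/7)*(-10) = -10/7)
T = 24 (T = -3*(-8) = 24)
W(O, k) = 49/6 - O/6 (W(O, k) = (7**2 - O)/6 = (49 - O)/6 = 49/6 - O/6)
d(I) = 4*I (d(I) = 2*(2*I) = 4*I)
W(T, U(-9, -12))/d(-130) = (49/6 - 1/6*24)/((4*(-130))) = (49/6 - 4)/(-520) = (25/6)*(-1/520) = -5/624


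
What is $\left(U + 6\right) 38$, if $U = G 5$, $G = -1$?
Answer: $38$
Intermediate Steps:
$U = -5$ ($U = \left(-1\right) 5 = -5$)
$\left(U + 6\right) 38 = \left(-5 + 6\right) 38 = 1 \cdot 38 = 38$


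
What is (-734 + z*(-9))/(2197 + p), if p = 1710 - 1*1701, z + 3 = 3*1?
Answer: -367/1103 ≈ -0.33273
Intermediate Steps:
z = 0 (z = -3 + 3*1 = -3 + 3 = 0)
p = 9 (p = 1710 - 1701 = 9)
(-734 + z*(-9))/(2197 + p) = (-734 + 0*(-9))/(2197 + 9) = (-734 + 0)/2206 = -734*1/2206 = -367/1103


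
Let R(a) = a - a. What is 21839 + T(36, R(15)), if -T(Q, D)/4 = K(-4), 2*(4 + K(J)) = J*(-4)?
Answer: 21823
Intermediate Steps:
K(J) = -4 - 2*J (K(J) = -4 + (J*(-4))/2 = -4 + (-4*J)/2 = -4 - 2*J)
R(a) = 0
T(Q, D) = -16 (T(Q, D) = -4*(-4 - 2*(-4)) = -4*(-4 + 8) = -4*4 = -16)
21839 + T(36, R(15)) = 21839 - 16 = 21823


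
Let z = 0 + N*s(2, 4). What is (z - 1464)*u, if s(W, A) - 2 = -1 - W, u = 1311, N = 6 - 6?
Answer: -1919304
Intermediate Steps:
N = 0
s(W, A) = 1 - W (s(W, A) = 2 + (-1 - W) = 1 - W)
z = 0 (z = 0 + 0*(1 - 1*2) = 0 + 0*(1 - 2) = 0 + 0*(-1) = 0 + 0 = 0)
(z - 1464)*u = (0 - 1464)*1311 = -1464*1311 = -1919304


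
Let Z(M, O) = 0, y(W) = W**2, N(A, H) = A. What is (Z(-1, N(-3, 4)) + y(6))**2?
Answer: 1296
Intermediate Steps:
(Z(-1, N(-3, 4)) + y(6))**2 = (0 + 6**2)**2 = (0 + 36)**2 = 36**2 = 1296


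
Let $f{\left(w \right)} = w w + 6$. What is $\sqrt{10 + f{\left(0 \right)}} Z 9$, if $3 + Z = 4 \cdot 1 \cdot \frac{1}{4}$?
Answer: $-72$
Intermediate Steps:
$f{\left(w \right)} = 6 + w^{2}$ ($f{\left(w \right)} = w^{2} + 6 = 6 + w^{2}$)
$Z = -2$ ($Z = -3 + 4 \cdot 1 \cdot \frac{1}{4} = -3 + 4 \cdot \frac{1}{4} = -3 + 1 = -2$)
$\sqrt{10 + f{\left(0 \right)}} Z 9 = \sqrt{10 + \left(6 + 0^{2}\right)} \left(-2\right) 9 = \sqrt{10 + \left(6 + 0\right)} \left(-2\right) 9 = \sqrt{10 + 6} \left(-2\right) 9 = \sqrt{16} \left(-2\right) 9 = 4 \left(-2\right) 9 = \left(-8\right) 9 = -72$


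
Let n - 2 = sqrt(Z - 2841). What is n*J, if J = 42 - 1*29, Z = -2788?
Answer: 26 + 13*I*sqrt(5629) ≈ 26.0 + 975.35*I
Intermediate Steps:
n = 2 + I*sqrt(5629) (n = 2 + sqrt(-2788 - 2841) = 2 + sqrt(-5629) = 2 + I*sqrt(5629) ≈ 2.0 + 75.027*I)
J = 13 (J = 42 - 29 = 13)
n*J = (2 + I*sqrt(5629))*13 = 26 + 13*I*sqrt(5629)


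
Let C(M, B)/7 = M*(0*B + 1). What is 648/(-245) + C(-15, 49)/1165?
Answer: -156129/57085 ≈ -2.7350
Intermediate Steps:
C(M, B) = 7*M (C(M, B) = 7*(M*(0*B + 1)) = 7*(M*(0 + 1)) = 7*(M*1) = 7*M)
648/(-245) + C(-15, 49)/1165 = 648/(-245) + (7*(-15))/1165 = 648*(-1/245) - 105*1/1165 = -648/245 - 21/233 = -156129/57085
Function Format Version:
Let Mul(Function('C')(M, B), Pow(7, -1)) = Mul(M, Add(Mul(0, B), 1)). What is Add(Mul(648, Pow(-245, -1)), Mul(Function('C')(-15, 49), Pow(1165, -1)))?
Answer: Rational(-156129, 57085) ≈ -2.7350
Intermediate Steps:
Function('C')(M, B) = Mul(7, M) (Function('C')(M, B) = Mul(7, Mul(M, Add(Mul(0, B), 1))) = Mul(7, Mul(M, Add(0, 1))) = Mul(7, Mul(M, 1)) = Mul(7, M))
Add(Mul(648, Pow(-245, -1)), Mul(Function('C')(-15, 49), Pow(1165, -1))) = Add(Mul(648, Pow(-245, -1)), Mul(Mul(7, -15), Pow(1165, -1))) = Add(Mul(648, Rational(-1, 245)), Mul(-105, Rational(1, 1165))) = Add(Rational(-648, 245), Rational(-21, 233)) = Rational(-156129, 57085)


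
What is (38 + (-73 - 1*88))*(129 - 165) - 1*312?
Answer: 4116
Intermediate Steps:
(38 + (-73 - 1*88))*(129 - 165) - 1*312 = (38 + (-73 - 88))*(-36) - 312 = (38 - 161)*(-36) - 312 = -123*(-36) - 312 = 4428 - 312 = 4116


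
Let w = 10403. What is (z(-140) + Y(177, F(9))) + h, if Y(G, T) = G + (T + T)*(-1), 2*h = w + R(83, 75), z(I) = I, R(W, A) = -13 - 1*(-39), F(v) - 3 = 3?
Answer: 10479/2 ≈ 5239.5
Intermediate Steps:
F(v) = 6 (F(v) = 3 + 3 = 6)
R(W, A) = 26 (R(W, A) = -13 + 39 = 26)
h = 10429/2 (h = (10403 + 26)/2 = (½)*10429 = 10429/2 ≈ 5214.5)
Y(G, T) = G - 2*T (Y(G, T) = G + (2*T)*(-1) = G - 2*T)
(z(-140) + Y(177, F(9))) + h = (-140 + (177 - 2*6)) + 10429/2 = (-140 + (177 - 12)) + 10429/2 = (-140 + 165) + 10429/2 = 25 + 10429/2 = 10479/2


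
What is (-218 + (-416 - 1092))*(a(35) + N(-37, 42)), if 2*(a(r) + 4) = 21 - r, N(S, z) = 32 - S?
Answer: -100108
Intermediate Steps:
a(r) = 13/2 - r/2 (a(r) = -4 + (21 - r)/2 = -4 + (21/2 - r/2) = 13/2 - r/2)
(-218 + (-416 - 1092))*(a(35) + N(-37, 42)) = (-218 + (-416 - 1092))*((13/2 - ½*35) + (32 - 1*(-37))) = (-218 - 1508)*((13/2 - 35/2) + (32 + 37)) = -1726*(-11 + 69) = -1726*58 = -100108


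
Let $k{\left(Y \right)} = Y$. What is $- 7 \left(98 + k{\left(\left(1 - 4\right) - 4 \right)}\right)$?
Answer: $-637$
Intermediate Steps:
$- 7 \left(98 + k{\left(\left(1 - 4\right) - 4 \right)}\right) = - 7 \left(98 + \left(\left(1 - 4\right) - 4\right)\right) = - 7 \left(98 - 7\right) = \left(-7\right) 91 = -637$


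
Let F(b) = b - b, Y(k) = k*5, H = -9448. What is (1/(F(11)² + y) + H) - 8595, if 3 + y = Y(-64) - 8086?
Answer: -151723588/8409 ≈ -18043.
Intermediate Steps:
Y(k) = 5*k
F(b) = 0
y = -8409 (y = -3 + (5*(-64) - 8086) = -3 + (-320 - 8086) = -3 - 8406 = -8409)
(1/(F(11)² + y) + H) - 8595 = (1/(0² - 8409) - 9448) - 8595 = (1/(0 - 8409) - 9448) - 8595 = (1/(-8409) - 9448) - 8595 = (-1/8409 - 9448) - 8595 = -79448233/8409 - 8595 = -151723588/8409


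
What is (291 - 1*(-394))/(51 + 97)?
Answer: 685/148 ≈ 4.6284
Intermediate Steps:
(291 - 1*(-394))/(51 + 97) = (291 + 394)/148 = (1/148)*685 = 685/148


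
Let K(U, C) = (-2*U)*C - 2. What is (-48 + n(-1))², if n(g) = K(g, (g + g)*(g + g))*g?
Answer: 2916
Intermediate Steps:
K(U, C) = -2 - 2*C*U (K(U, C) = -2*C*U - 2 = -2 - 2*C*U)
n(g) = g*(-2 - 8*g³) (n(g) = (-2 - 2*(g + g)*(g + g)*g)*g = (-2 - 2*(2*g)*(2*g)*g)*g = (-2 - 2*4*g²*g)*g = (-2 - 8*g³)*g = g*(-2 - 8*g³))
(-48 + n(-1))² = (-48 + (-8*(-1)⁴ - 2*(-1)))² = (-48 + (-8*1 + 2))² = (-48 + (-8 + 2))² = (-48 - 6)² = (-54)² = 2916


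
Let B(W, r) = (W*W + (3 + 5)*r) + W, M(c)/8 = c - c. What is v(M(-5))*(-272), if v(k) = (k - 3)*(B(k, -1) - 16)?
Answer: -19584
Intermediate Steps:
M(c) = 0 (M(c) = 8*(c - c) = 8*0 = 0)
B(W, r) = W + W**2 + 8*r (B(W, r) = (W**2 + 8*r) + W = W + W**2 + 8*r)
v(k) = (-3 + k)*(-24 + k + k**2) (v(k) = (k - 3)*((k + k**2 + 8*(-1)) - 16) = (-3 + k)*((k + k**2 - 8) - 16) = (-3 + k)*((-8 + k + k**2) - 16) = (-3 + k)*(-24 + k + k**2))
v(M(-5))*(-272) = (72 + 0**3 - 27*0 - 2*0**2)*(-272) = (72 + 0 + 0 - 2*0)*(-272) = (72 + 0 + 0 + 0)*(-272) = 72*(-272) = -19584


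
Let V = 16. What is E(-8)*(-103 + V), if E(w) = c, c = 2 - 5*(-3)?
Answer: -1479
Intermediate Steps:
c = 17 (c = 2 + 15 = 17)
E(w) = 17
E(-8)*(-103 + V) = 17*(-103 + 16) = 17*(-87) = -1479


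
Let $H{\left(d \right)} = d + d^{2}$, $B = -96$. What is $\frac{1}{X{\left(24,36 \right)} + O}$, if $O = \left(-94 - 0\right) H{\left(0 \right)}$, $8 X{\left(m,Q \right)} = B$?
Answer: $- \frac{1}{12} \approx -0.083333$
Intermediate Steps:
$X{\left(m,Q \right)} = -12$ ($X{\left(m,Q \right)} = \frac{1}{8} \left(-96\right) = -12$)
$O = 0$ ($O = \left(-94 - 0\right) 0 \left(1 + 0\right) = \left(-94 + 0\right) 0 \cdot 1 = \left(-94\right) 0 = 0$)
$\frac{1}{X{\left(24,36 \right)} + O} = \frac{1}{-12 + 0} = \frac{1}{-12} = - \frac{1}{12}$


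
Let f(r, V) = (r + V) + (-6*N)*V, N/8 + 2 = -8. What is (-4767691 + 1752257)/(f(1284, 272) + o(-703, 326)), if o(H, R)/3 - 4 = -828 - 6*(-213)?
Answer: -1507717/66739 ≈ -22.591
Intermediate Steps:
N = -80 (N = -16 + 8*(-8) = -16 - 64 = -80)
o(H, R) = 1362 (o(H, R) = 12 + 3*(-828 - 6*(-213)) = 12 + 3*(-828 - 1*(-1278)) = 12 + 3*(-828 + 1278) = 12 + 3*450 = 12 + 1350 = 1362)
f(r, V) = r + 481*V (f(r, V) = (r + V) + (-6*(-80))*V = (V + r) + 480*V = r + 481*V)
(-4767691 + 1752257)/(f(1284, 272) + o(-703, 326)) = (-4767691 + 1752257)/((1284 + 481*272) + 1362) = -3015434/((1284 + 130832) + 1362) = -3015434/(132116 + 1362) = -3015434/133478 = -3015434*1/133478 = -1507717/66739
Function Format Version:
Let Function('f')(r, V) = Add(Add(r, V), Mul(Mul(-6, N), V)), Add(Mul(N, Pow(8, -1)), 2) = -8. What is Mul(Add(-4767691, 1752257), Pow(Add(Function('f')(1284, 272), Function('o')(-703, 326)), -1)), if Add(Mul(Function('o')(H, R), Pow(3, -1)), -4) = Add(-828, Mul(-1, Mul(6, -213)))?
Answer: Rational(-1507717, 66739) ≈ -22.591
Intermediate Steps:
N = -80 (N = Add(-16, Mul(8, -8)) = Add(-16, -64) = -80)
Function('o')(H, R) = 1362 (Function('o')(H, R) = Add(12, Mul(3, Add(-828, Mul(-1, Mul(6, -213))))) = Add(12, Mul(3, Add(-828, Mul(-1, -1278)))) = Add(12, Mul(3, Add(-828, 1278))) = Add(12, Mul(3, 450)) = Add(12, 1350) = 1362)
Function('f')(r, V) = Add(r, Mul(481, V)) (Function('f')(r, V) = Add(Add(r, V), Mul(Mul(-6, -80), V)) = Add(Add(V, r), Mul(480, V)) = Add(r, Mul(481, V)))
Mul(Add(-4767691, 1752257), Pow(Add(Function('f')(1284, 272), Function('o')(-703, 326)), -1)) = Mul(Add(-4767691, 1752257), Pow(Add(Add(1284, Mul(481, 272)), 1362), -1)) = Mul(-3015434, Pow(Add(Add(1284, 130832), 1362), -1)) = Mul(-3015434, Pow(Add(132116, 1362), -1)) = Mul(-3015434, Pow(133478, -1)) = Mul(-3015434, Rational(1, 133478)) = Rational(-1507717, 66739)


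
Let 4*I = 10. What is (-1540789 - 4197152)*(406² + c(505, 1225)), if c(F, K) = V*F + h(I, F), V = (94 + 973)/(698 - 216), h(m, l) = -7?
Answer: -458957318595633/482 ≈ -9.5219e+11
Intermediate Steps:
I = 5/2 (I = (¼)*10 = 5/2 ≈ 2.5000)
V = 1067/482 ≈ 2.2137
c(F, K) = -7 + 1067*F/482 (c(F, K) = 1067*F/482 - 7 = -7 + 1067*F/482)
(-1540789 - 4197152)*(406² + c(505, 1225)) = (-1540789 - 4197152)*(406² + (-7 + (1067/482)*505)) = -5737941*(164836 + (-7 + 538835/482)) = -5737941*(164836 + 535461/482) = -5737941*79986413/482 = -458957318595633/482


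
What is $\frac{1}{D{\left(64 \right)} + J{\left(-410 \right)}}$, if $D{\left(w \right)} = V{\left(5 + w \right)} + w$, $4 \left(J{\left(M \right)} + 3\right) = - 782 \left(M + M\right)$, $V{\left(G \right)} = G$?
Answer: $\frac{1}{160440} \approx 6.2329 \cdot 10^{-6}$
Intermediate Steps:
$J{\left(M \right)} = -3 - 391 M$ ($J{\left(M \right)} = -3 + \frac{\left(-782\right) \left(M + M\right)}{4} = -3 + \frac{\left(-782\right) 2 M}{4} = -3 + \frac{\left(-1564\right) M}{4} = -3 - 391 M$)
$D{\left(w \right)} = 5 + 2 w$ ($D{\left(w \right)} = \left(5 + w\right) + w = 5 + 2 w$)
$\frac{1}{D{\left(64 \right)} + J{\left(-410 \right)}} = \frac{1}{\left(5 + 2 \cdot 64\right) - -160307} = \frac{1}{\left(5 + 128\right) + \left(-3 + 160310\right)} = \frac{1}{133 + 160307} = \frac{1}{160440}$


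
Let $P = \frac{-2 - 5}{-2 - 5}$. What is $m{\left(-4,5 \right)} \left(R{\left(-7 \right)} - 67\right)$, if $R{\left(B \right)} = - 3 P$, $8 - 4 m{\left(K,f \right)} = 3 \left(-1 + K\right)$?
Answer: $- \frac{805}{2} \approx -402.5$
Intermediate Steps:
$P = 1$ ($P = - \frac{7}{-7} = \left(-7\right) \left(- \frac{1}{7}\right) = 1$)
$m{\left(K,f \right)} = \frac{11}{4} - \frac{3 K}{4}$ ($m{\left(K,f \right)} = 2 - \frac{3 \left(-1 + K\right)}{4} = 2 - \frac{-3 + 3 K}{4} = 2 - \left(- \frac{3}{4} + \frac{3 K}{4}\right) = \frac{11}{4} - \frac{3 K}{4}$)
$R{\left(B \right)} = -3$ ($R{\left(B \right)} = \left(-3\right) 1 = -3$)
$m{\left(-4,5 \right)} \left(R{\left(-7 \right)} - 67\right) = \left(\frac{11}{4} - -3\right) \left(-3 - 67\right) = \left(\frac{11}{4} + 3\right) \left(-70\right) = \frac{23}{4} \left(-70\right) = - \frac{805}{2}$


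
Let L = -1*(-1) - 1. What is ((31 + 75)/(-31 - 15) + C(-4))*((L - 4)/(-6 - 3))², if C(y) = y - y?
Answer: -848/1863 ≈ -0.45518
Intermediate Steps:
L = 0 (L = 1 - 1 = 0)
C(y) = 0
((31 + 75)/(-31 - 15) + C(-4))*((L - 4)/(-6 - 3))² = ((31 + 75)/(-31 - 15) + 0)*((0 - 4)/(-6 - 3))² = (106/(-46) + 0)*(-4/(-9))² = (106*(-1/46) + 0)*(-4*(-⅑))² = (-53/23 + 0)*(4/9)² = -53/23*16/81 = -848/1863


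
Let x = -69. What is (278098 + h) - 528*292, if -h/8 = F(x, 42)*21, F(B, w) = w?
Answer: 116866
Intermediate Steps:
h = -7056 (h = -336*21 = -8*882 = -7056)
(278098 + h) - 528*292 = (278098 - 7056) - 528*292 = 271042 - 154176 = 116866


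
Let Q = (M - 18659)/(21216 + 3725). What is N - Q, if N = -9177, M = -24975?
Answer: -228839923/24941 ≈ -9175.3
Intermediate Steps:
Q = -43634/24941 (Q = (-24975 - 18659)/(21216 + 3725) = -43634/24941 ≈ -1.7495)
N - Q = -9177 - 1*(-43634/24941) = -9177 + 43634/24941 = -228839923/24941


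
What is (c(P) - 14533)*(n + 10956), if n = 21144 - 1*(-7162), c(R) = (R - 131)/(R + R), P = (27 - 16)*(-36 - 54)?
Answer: -564866693189/990 ≈ -5.7057e+8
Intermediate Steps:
P = -990 (P = 11*(-90) = -990)
c(R) = (-131 + R)/(2*R) (c(R) = (-131 + R)/((2*R)) = (-131 + R)*(1/(2*R)) = (-131 + R)/(2*R))
n = 28306 (n = 21144 + 7162 = 28306)
(c(P) - 14533)*(n + 10956) = ((1/2)*(-131 - 990)/(-990) - 14533)*(28306 + 10956) = ((1/2)*(-1/990)*(-1121) - 14533)*39262 = (1121/1980 - 14533)*39262 = -28774219/1980*39262 = -564866693189/990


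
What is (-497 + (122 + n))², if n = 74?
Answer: 90601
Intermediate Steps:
(-497 + (122 + n))² = (-497 + (122 + 74))² = (-497 + 196)² = (-301)² = 90601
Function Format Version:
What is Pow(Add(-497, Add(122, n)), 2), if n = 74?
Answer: 90601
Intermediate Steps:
Pow(Add(-497, Add(122, n)), 2) = Pow(Add(-497, Add(122, 74)), 2) = Pow(Add(-497, 196), 2) = Pow(-301, 2) = 90601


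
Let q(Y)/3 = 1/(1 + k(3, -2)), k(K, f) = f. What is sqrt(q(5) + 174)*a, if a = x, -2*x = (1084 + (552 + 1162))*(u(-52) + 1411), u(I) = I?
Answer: -5703723*sqrt(19) ≈ -2.4862e+7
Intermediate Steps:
q(Y) = -3 (q(Y) = 3/(1 - 2) = 3/(-1) = 3*(-1) = -3)
x = -1901241 (x = -(1084 + (552 + 1162))*(-52 + 1411)/2 = -(1084 + 1714)*1359/2 = -1399*1359 = -1/2*3802482 = -1901241)
a = -1901241
sqrt(q(5) + 174)*a = sqrt(-3 + 174)*(-1901241) = sqrt(171)*(-1901241) = (3*sqrt(19))*(-1901241) = -5703723*sqrt(19)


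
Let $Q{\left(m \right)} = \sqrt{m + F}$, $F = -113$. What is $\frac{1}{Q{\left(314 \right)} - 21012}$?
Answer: $- \frac{7004}{147167981} - \frac{\sqrt{201}}{441503943} \approx -4.7624 \cdot 10^{-5}$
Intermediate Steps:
$Q{\left(m \right)} = \sqrt{-113 + m}$ ($Q{\left(m \right)} = \sqrt{m - 113} = \sqrt{-113 + m}$)
$\frac{1}{Q{\left(314 \right)} - 21012} = \frac{1}{\sqrt{-113 + 314} - 21012} = \frac{1}{\sqrt{201} - 21012} = \frac{1}{-21012 + \sqrt{201}}$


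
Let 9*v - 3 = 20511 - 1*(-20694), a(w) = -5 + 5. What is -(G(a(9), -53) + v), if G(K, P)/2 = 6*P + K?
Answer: -11828/3 ≈ -3942.7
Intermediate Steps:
a(w) = 0
G(K, P) = 2*K + 12*P (G(K, P) = 2*(6*P + K) = 2*(K + 6*P) = 2*K + 12*P)
v = 13736/3 (v = 1/3 + (20511 - 1*(-20694))/9 = 1/3 + (20511 + 20694)/9 = 1/3 + (1/9)*41205 = 1/3 + 13735/3 = 13736/3 ≈ 4578.7)
-(G(a(9), -53) + v) = -((2*0 + 12*(-53)) + 13736/3) = -((0 - 636) + 13736/3) = -(-636 + 13736/3) = -1*11828/3 = -11828/3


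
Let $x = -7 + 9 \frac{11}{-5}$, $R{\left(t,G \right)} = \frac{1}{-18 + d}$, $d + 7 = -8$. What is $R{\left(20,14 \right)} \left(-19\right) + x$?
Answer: $- \frac{4327}{165} \approx -26.224$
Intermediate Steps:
$d = -15$ ($d = -7 - 8 = -15$)
$R{\left(t,G \right)} = - \frac{1}{33}$ ($R{\left(t,G \right)} = \frac{1}{-18 - 15} = \frac{1}{-33} = - \frac{1}{33}$)
$x = - \frac{134}{5}$ ($x = -7 + 9 \cdot 11 \left(- \frac{1}{5}\right) = -7 + 9 \left(- \frac{11}{5}\right) = -7 - \frac{99}{5} = - \frac{134}{5} \approx -26.8$)
$R{\left(20,14 \right)} \left(-19\right) + x = \left(- \frac{1}{33}\right) \left(-19\right) - \frac{134}{5} = \frac{19}{33} - \frac{134}{5} = - \frac{4327}{165}$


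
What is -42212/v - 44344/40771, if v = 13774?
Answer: -1165909854/280789877 ≈ -4.1523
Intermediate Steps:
-42212/v - 44344/40771 = -42212/13774 - 44344/40771 = -42212*1/13774 - 44344*1/40771 = -21106/6887 - 44344/40771 = -1165909854/280789877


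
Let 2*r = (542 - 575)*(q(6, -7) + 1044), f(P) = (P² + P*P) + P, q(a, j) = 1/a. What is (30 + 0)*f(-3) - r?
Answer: 70715/4 ≈ 17679.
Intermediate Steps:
f(P) = P + 2*P² (f(P) = (P² + P²) + P = 2*P² + P = P + 2*P²)
r = -68915/4 (r = ((542 - 575)*(1/6 + 1044))/2 = (-33*(⅙ + 1044))/2 = (-33*6265/6)/2 = (½)*(-68915/2) = -68915/4 ≈ -17229.)
(30 + 0)*f(-3) - r = (30 + 0)*(-3*(1 + 2*(-3))) - 1*(-68915/4) = 30*(-3*(1 - 6)) + 68915/4 = 30*(-3*(-5)) + 68915/4 = 30*15 + 68915/4 = 450 + 68915/4 = 70715/4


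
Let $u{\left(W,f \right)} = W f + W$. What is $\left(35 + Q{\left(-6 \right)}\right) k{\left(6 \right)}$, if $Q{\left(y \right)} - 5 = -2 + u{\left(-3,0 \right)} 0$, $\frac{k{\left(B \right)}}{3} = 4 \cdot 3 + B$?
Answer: $2052$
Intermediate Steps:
$k{\left(B \right)} = 36 + 3 B$ ($k{\left(B \right)} = 3 \left(4 \cdot 3 + B\right) = 3 \left(12 + B\right) = 36 + 3 B$)
$u{\left(W,f \right)} = W + W f$
$Q{\left(y \right)} = 3$ ($Q{\left(y \right)} = 5 - \left(2 - - 3 \left(1 + 0\right) 0\right) = 5 - \left(2 - \left(-3\right) 1 \cdot 0\right) = 5 - 2 = 3$)
$\left(35 + Q{\left(-6 \right)}\right) k{\left(6 \right)} = \left(35 + 3\right) \left(36 + 3 \cdot 6\right) = 38 \left(36 + 18\right) = 38 \cdot 54 = 2052$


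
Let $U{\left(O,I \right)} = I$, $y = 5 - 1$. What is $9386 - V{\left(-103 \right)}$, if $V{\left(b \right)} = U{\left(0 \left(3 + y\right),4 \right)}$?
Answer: $9382$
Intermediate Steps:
$y = 4$ ($y = 5 - 1 = 4$)
$V{\left(b \right)} = 4$
$9386 - V{\left(-103 \right)} = 9386 - 4 = 9382$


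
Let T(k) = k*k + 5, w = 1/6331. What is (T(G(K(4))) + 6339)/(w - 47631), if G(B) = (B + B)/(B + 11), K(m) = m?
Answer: -2259318646/16962292125 ≈ -0.13320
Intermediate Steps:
G(B) = 2*B/(11 + B) (G(B) = (2*B)/(11 + B) = 2*B/(11 + B))
w = 1/6331 ≈ 0.00015795
T(k) = 5 + k**2 (T(k) = k**2 + 5 = 5 + k**2)
(T(G(K(4))) + 6339)/(w - 47631) = ((5 + (2*4/(11 + 4))**2) + 6339)/(1/6331 - 47631) = ((5 + (2*4/15)**2) + 6339)/(-301551860/6331) = ((5 + (2*4*(1/15))**2) + 6339)*(-6331/301551860) = ((5 + (8/15)**2) + 6339)*(-6331/301551860) = ((5 + 64/225) + 6339)*(-6331/301551860) = (1189/225 + 6339)*(-6331/301551860) = (1427464/225)*(-6331/301551860) = -2259318646/16962292125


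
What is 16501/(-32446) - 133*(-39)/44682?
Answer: -47416690/120812681 ≈ -0.39248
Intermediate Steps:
16501/(-32446) - 133*(-39)/44682 = 16501*(-1/32446) + 5187*(1/44682) = -16501/32446 + 1729/14894 = -47416690/120812681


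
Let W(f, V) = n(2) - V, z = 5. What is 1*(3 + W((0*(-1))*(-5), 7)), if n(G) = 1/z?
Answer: -19/5 ≈ -3.8000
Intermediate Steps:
n(G) = ⅕ (n(G) = 1/5 = ⅕)
W(f, V) = ⅕ - V
1*(3 + W((0*(-1))*(-5), 7)) = 1*(3 + (⅕ - 1*7)) = 1*(3 + (⅕ - 7)) = 1*(3 - 34/5) = 1*(-19/5) = -19/5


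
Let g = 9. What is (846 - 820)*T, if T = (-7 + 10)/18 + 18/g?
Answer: 169/3 ≈ 56.333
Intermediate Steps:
T = 13/6 (T = (-7 + 10)/18 + 18/9 = 3*(1/18) + 18*(1/9) = 1/6 + 2 = 13/6 ≈ 2.1667)
(846 - 820)*T = (846 - 820)*(13/6) = 26*(13/6) = 169/3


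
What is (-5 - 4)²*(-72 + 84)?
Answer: 972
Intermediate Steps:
(-5 - 4)²*(-72 + 84) = (-9)²*12 = 81*12 = 972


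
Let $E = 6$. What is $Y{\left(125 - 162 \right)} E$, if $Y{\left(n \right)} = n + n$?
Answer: $-444$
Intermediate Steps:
$Y{\left(n \right)} = 2 n$
$Y{\left(125 - 162 \right)} E = 2 \left(125 - 162\right) 6 = 2 \left(-37\right) 6 = \left(-74\right) 6 = -444$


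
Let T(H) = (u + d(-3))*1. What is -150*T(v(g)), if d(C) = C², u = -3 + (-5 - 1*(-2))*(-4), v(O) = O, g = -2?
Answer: -2700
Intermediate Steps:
u = 9 (u = -3 + (-5 + 2)*(-4) = -3 - 3*(-4) = -3 + 12 = 9)
T(H) = 18 (T(H) = (9 + (-3)²)*1 = (9 + 9)*1 = 18*1 = 18)
-150*T(v(g)) = -150*18 = -2700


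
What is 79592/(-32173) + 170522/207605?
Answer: -11037492854/6679275665 ≈ -1.6525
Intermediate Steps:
79592/(-32173) + 170522/207605 = 79592*(-1/32173) + 170522*(1/207605) = -79592/32173 + 170522/207605 = -11037492854/6679275665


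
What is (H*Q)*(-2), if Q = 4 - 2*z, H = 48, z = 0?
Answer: -384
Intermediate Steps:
Q = 4 (Q = 4 - 2*0 = 4 + 0 = 4)
(H*Q)*(-2) = (48*4)*(-2) = 192*(-2) = -384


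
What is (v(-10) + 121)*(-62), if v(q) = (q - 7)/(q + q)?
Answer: -75547/10 ≈ -7554.7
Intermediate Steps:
v(q) = (-7 + q)/(2*q) (v(q) = (-7 + q)/((2*q)) = (-7 + q)*(1/(2*q)) = (-7 + q)/(2*q))
(v(-10) + 121)*(-62) = ((½)*(-7 - 10)/(-10) + 121)*(-62) = ((½)*(-⅒)*(-17) + 121)*(-62) = (17/20 + 121)*(-62) = (2437/20)*(-62) = -75547/10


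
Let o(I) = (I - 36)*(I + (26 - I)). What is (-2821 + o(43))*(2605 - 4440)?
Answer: 4842565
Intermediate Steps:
o(I) = -936 + 26*I (o(I) = (-36 + I)*26 = -936 + 26*I)
(-2821 + o(43))*(2605 - 4440) = (-2821 + (-936 + 26*43))*(2605 - 4440) = (-2821 + (-936 + 1118))*(-1835) = (-2821 + 182)*(-1835) = -2639*(-1835) = 4842565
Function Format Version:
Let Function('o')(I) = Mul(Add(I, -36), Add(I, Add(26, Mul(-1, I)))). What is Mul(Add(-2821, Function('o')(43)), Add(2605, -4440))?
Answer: 4842565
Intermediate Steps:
Function('o')(I) = Add(-936, Mul(26, I)) (Function('o')(I) = Mul(Add(-36, I), 26) = Add(-936, Mul(26, I)))
Mul(Add(-2821, Function('o')(43)), Add(2605, -4440)) = Mul(Add(-2821, Add(-936, Mul(26, 43))), Add(2605, -4440)) = Mul(Add(-2821, Add(-936, 1118)), -1835) = Mul(Add(-2821, 182), -1835) = Mul(-2639, -1835) = 4842565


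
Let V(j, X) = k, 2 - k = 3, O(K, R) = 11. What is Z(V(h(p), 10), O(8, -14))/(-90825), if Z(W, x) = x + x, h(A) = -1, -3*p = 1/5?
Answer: -22/90825 ≈ -0.00024222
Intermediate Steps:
p = -1/15 (p = -⅓/5 = -⅓*⅕ = -1/15 ≈ -0.066667)
k = -1 (k = 2 - 1*3 = 2 - 3 = -1)
V(j, X) = -1
Z(W, x) = 2*x
Z(V(h(p), 10), O(8, -14))/(-90825) = (2*11)/(-90825) = 22*(-1/90825) = -22/90825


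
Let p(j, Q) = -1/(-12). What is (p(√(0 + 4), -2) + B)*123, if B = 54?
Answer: 26609/4 ≈ 6652.3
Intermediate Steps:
p(j, Q) = 1/12 (p(j, Q) = -1*(-1/12) = 1/12)
(p(√(0 + 4), -2) + B)*123 = (1/12 + 54)*123 = (649/12)*123 = 26609/4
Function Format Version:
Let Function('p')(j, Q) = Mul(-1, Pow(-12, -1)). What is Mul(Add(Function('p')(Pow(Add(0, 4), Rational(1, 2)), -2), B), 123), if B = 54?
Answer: Rational(26609, 4) ≈ 6652.3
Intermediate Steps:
Function('p')(j, Q) = Rational(1, 12) (Function('p')(j, Q) = Mul(-1, Rational(-1, 12)) = Rational(1, 12))
Mul(Add(Function('p')(Pow(Add(0, 4), Rational(1, 2)), -2), B), 123) = Mul(Add(Rational(1, 12), 54), 123) = Mul(Rational(649, 12), 123) = Rational(26609, 4)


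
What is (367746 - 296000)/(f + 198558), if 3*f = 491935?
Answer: 215238/1087609 ≈ 0.19790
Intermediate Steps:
f = 491935/3 (f = (1/3)*491935 = 491935/3 ≈ 1.6398e+5)
(367746 - 296000)/(f + 198558) = (367746 - 296000)/(491935/3 + 198558) = 71746/(1087609/3) = 71746*(3/1087609) = 215238/1087609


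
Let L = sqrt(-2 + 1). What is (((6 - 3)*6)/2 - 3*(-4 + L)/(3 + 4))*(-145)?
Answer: -10875/7 + 435*I/7 ≈ -1553.6 + 62.143*I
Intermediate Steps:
L = I (L = sqrt(-1) = I ≈ 1.0*I)
(((6 - 3)*6)/2 - 3*(-4 + L)/(3 + 4))*(-145) = (((6 - 3)*6)/2 - 3*(-4 + I)/(3 + 4))*(-145) = ((3*6)*(1/2) - (-12/7 + 3*I/7))*(-145) = (18*(1/2) - (-12/7 + 3*I/7))*(-145) = (9 - 3*(-4/7 + I/7))*(-145) = (9 + (12/7 - 3*I/7))*(-145) = (75/7 - 3*I/7)*(-145) = -10875/7 + 435*I/7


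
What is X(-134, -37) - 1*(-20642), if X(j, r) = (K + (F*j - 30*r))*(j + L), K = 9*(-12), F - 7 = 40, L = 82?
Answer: 296034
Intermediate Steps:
F = 47 (F = 7 + 40 = 47)
K = -108
X(j, r) = (82 + j)*(-108 - 30*r + 47*j) (X(j, r) = (-108 + (47*j - 30*r))*(j + 82) = (-108 + (-30*r + 47*j))*(82 + j) = (-108 - 30*r + 47*j)*(82 + j) = (82 + j)*(-108 - 30*r + 47*j))
X(-134, -37) - 1*(-20642) = (-8856 - 2460*(-37) + 47*(-134)**2 + 3746*(-134) - 30*(-134)*(-37)) - 1*(-20642) = (-8856 + 91020 + 47*17956 - 501964 - 148740) + 20642 = (-8856 + 91020 + 843932 - 501964 - 148740) + 20642 = 275392 + 20642 = 296034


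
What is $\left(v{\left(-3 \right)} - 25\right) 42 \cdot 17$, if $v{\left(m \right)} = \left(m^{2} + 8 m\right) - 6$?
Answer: $-32844$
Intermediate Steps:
$v{\left(m \right)} = -6 + m^{2} + 8 m$
$\left(v{\left(-3 \right)} - 25\right) 42 \cdot 17 = \left(\left(-6 + \left(-3\right)^{2} + 8 \left(-3\right)\right) - 25\right) 42 \cdot 17 = \left(\left(-6 + 9 - 24\right) - 25\right) 42 \cdot 17 = \left(-21 - 25\right) 42 \cdot 17 = \left(-46\right) 42 \cdot 17 = \left(-1932\right) 17 = -32844$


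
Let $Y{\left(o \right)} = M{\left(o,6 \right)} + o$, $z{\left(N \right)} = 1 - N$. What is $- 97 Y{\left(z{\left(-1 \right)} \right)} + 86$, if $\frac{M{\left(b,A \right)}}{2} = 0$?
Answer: $-108$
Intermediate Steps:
$M{\left(b,A \right)} = 0$ ($M{\left(b,A \right)} = 2 \cdot 0 = 0$)
$Y{\left(o \right)} = o$ ($Y{\left(o \right)} = 0 + o = o$)
$- 97 Y{\left(z{\left(-1 \right)} \right)} + 86 = - 97 \left(1 - -1\right) + 86 = - 97 \left(1 + 1\right) + 86 = \left(-97\right) 2 + 86 = -194 + 86 = -108$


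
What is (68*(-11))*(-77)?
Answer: 57596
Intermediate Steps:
(68*(-11))*(-77) = -748*(-77) = 57596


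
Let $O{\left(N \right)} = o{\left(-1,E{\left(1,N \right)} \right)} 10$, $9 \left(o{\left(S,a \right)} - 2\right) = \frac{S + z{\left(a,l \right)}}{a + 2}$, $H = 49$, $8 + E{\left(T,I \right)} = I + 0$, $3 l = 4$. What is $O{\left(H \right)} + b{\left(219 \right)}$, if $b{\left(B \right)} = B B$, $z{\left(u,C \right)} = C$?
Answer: $\frac{55705951}{1161} \approx 47981.0$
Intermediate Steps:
$l = \frac{4}{3}$ ($l = \frac{1}{3} \cdot 4 = \frac{4}{3} \approx 1.3333$)
$E{\left(T,I \right)} = -8 + I$ ($E{\left(T,I \right)} = -8 + \left(I + 0\right) = -8 + I$)
$o{\left(S,a \right)} = 2 + \frac{\frac{4}{3} + S}{9 \left(2 + a\right)}$ ($o{\left(S,a \right)} = 2 + \frac{\left(S + \frac{4}{3}\right) \frac{1}{a + 2}}{9} = 2 + \frac{\left(\frac{4}{3} + S\right) \frac{1}{2 + a}}{9} = 2 + \frac{\frac{1}{2 + a} \left(\frac{4}{3} + S\right)}{9} = 2 + \frac{\frac{4}{3} + S}{9 \left(2 + a\right)}$)
$O{\left(N \right)} = \frac{10 \left(-323 + 54 N\right)}{27 \left(-6 + N\right)}$ ($O{\left(N \right)} = \frac{112 + 3 \left(-1\right) + 54 \left(-8 + N\right)}{27 \left(2 + \left(-8 + N\right)\right)} 10 = \frac{112 - 3 + \left(-432 + 54 N\right)}{27 \left(-6 + N\right)} 10 = \frac{-323 + 54 N}{27 \left(-6 + N\right)} 10 = \frac{10 \left(-323 + 54 N\right)}{27 \left(-6 + N\right)}$)
$b{\left(B \right)} = B^{2}$
$O{\left(H \right)} + b{\left(219 \right)} = \frac{10 \left(-323 + 54 \cdot 49\right)}{27 \left(-6 + 49\right)} + 219^{2} = \frac{10 \left(-323 + 2646\right)}{27 \cdot 43} + 47961 = \frac{10}{27} \cdot \frac{1}{43} \cdot 2323 + 47961 = \frac{23230}{1161} + 47961 = \frac{55705951}{1161}$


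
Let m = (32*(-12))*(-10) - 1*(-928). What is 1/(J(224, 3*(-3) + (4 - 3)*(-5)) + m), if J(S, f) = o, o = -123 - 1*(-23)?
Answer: 1/4668 ≈ 0.00021422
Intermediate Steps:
o = -100 (o = -123 + 23 = -100)
J(S, f) = -100
m = 4768 (m = -384*(-10) + 928 = 3840 + 928 = 4768)
1/(J(224, 3*(-3) + (4 - 3)*(-5)) + m) = 1/(-100 + 4768) = 1/4668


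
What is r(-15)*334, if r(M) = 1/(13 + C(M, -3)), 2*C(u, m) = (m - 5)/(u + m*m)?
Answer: 1002/41 ≈ 24.439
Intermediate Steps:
C(u, m) = (-5 + m)/(2*(u + m²)) (C(u, m) = ((m - 5)/(u + m*m))/2 = ((-5 + m)/(u + m²))/2 = (-5 + m)/(2*(u + m²)))
r(M) = 1/(13 - 4/(9 + M)) (r(M) = 1/(13 + (-5 - 3)/(2*(M + (-3)²))) = 1/(13 + (½)*(-8)/(M + 9)) = 1/(13 + (½)*(-8)/(9 + M)) = 1/(13 - 4/(9 + M)))
r(-15)*334 = ((9 - 15)/(113 + 13*(-15)))*334 = (-6/(113 - 195))*334 = (-6/(-82))*334 = -1/82*(-6)*334 = (3/41)*334 = 1002/41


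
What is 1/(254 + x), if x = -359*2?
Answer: -1/464 ≈ -0.0021552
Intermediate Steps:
x = -718
1/(254 + x) = 1/(254 - 718) = 1/(-464) = -1/464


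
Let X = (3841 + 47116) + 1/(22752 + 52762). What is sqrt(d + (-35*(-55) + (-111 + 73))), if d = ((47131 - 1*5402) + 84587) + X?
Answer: sqrt(1021635569430874)/75514 ≈ 423.27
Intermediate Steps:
X = 3847966899/75514 (X = 50957 + 1/75514 = 3847966899/75514 ≈ 50957.)
d = 13386593323/75514 (d = ((47131 - 1*5402) + 84587) + 3847966899/75514 = ((47131 - 5402) + 84587) + 3847966899/75514 = (41729 + 84587) + 3847966899/75514 = 126316 + 3847966899/75514 = 13386593323/75514 ≈ 1.7727e+5)
sqrt(d + (-35*(-55) + (-111 + 73))) = sqrt(13386593323/75514 + (-35*(-55) + (-111 + 73))) = sqrt(13386593323/75514 + (1925 - 38)) = sqrt(13386593323/75514 + 1887) = sqrt(13529088241/75514) = sqrt(1021635569430874)/75514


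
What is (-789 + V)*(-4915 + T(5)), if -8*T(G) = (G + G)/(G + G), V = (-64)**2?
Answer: -130034547/8 ≈ -1.6254e+7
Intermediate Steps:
V = 4096
T(G) = -1/8 (T(G) = -(G + G)/(8*(G + G)) = -2*G/(8*(2*G)) = -2*G*1/(2*G)/8 = -1/8*1 = -1/8)
(-789 + V)*(-4915 + T(5)) = (-789 + 4096)*(-4915 - 1/8) = 3307*(-39321/8) = -130034547/8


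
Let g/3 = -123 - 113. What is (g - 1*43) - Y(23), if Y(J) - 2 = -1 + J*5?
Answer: -867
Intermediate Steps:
g = -708 (g = 3*(-123 - 113) = 3*(-236) = -708)
Y(J) = 1 + 5*J (Y(J) = 2 + (-1 + J*5) = 2 + (-1 + 5*J) = 1 + 5*J)
(g - 1*43) - Y(23) = (-708 - 1*43) - (1 + 5*23) = (-708 - 43) - (1 + 115) = -751 - 1*116 = -751 - 116 = -867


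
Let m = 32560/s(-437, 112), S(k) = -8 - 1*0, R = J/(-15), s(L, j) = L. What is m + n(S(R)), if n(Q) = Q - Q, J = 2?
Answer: -32560/437 ≈ -74.508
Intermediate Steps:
R = -2/15 (R = 2/(-15) = 2*(-1/15) = -2/15 ≈ -0.13333)
S(k) = -8 (S(k) = -8 + 0 = -8)
n(Q) = 0
m = -32560/437 (m = 32560/(-437) = 32560*(-1/437) = -32560/437 ≈ -74.508)
m + n(S(R)) = -32560/437 + 0 = -32560/437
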